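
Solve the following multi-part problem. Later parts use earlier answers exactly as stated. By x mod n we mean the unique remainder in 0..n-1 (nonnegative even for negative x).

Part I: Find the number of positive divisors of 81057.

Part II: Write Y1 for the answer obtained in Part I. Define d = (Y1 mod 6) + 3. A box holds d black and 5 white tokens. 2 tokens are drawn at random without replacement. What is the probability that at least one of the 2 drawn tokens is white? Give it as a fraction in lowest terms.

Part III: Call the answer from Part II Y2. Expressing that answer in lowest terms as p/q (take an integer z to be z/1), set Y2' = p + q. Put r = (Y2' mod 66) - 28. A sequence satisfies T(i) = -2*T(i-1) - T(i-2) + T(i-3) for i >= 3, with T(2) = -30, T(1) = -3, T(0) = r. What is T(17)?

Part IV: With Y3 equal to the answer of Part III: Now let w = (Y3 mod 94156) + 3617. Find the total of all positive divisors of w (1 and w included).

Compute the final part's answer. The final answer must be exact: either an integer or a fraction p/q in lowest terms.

7686

Part I: 81057 = 3 * 41 * 659; number of divisors = (1+1) * (1+1) * (1+1) = 8; answer 8
Part II: Y1 = 8; d = 5; total draws C(10,2) = 45; complement C(5,2) = 10; favorable 45 - 10 = 35; P = 7/9; answer 7/9
Part III: Y2 = 7/9; threaded value p + q = 16; r = -12; T(3) = -2*(-30) - 1*(-3) + 1*(-12) = 51; iterating: T(3)=51, T(4)=-75, T(5)=69, T(6)=-12, T(7)=-120, T(8)=321, T(9)=-534, T(10)=627, T(11)=-399, T(12)=-363, T(13)=1752, T(14)=-3540, T(15)=4965, T(16)=-4638, T(17)=771; answer 771
Part IV: Y3 = 771; w = 4388; 4388 = 2^2 * 1097; sigma = (1 + 2 + 4) * (1 + 1097) = 7 * 1098 = 7686; answer 7686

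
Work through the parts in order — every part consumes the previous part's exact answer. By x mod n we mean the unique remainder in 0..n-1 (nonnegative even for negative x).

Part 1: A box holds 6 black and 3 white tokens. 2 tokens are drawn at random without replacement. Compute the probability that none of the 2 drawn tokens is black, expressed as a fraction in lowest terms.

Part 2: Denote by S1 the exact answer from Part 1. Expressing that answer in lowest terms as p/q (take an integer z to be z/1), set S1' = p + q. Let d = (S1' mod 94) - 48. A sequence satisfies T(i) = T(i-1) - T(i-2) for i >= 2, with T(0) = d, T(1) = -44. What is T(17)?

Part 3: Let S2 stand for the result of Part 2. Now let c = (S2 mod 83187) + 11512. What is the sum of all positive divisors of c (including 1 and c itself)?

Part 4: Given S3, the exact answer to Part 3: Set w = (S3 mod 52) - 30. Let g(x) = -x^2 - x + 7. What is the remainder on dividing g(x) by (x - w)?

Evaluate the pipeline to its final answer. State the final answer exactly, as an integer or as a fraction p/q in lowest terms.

Part 1: total draws C(9,2) = 36; favorable C(3,2) = 3; P = 1/12; answer 1/12
Part 2: S1 = 1/12; threaded value p + q = 13; d = -35; T(2) = 1*(-44) - 1*(-35) = -9; iterating: T(2)=-9, T(3)=35, T(4)=44, T(5)=9, T(6)=-35, T(7)=-44, T(8)=-9, T(9)=35, T(10)=44, T(11)=9, T(12)=-35, T(13)=-44, T(14)=-9, T(15)=35, T(16)=44, T(17)=9; answer 9
Part 3: S2 = 9; c = 11521; 11521 = 41 * 281; sigma = (1 + 41) * (1 + 281) = 42 * 282 = 11844; answer 11844
Part 4: S3 = 11844; w = 10; remainder = value at the root: -1*(10)^2 - 1*(10)^1 + 7 = (-100) + (-10) + (7) = -103; answer -103

-103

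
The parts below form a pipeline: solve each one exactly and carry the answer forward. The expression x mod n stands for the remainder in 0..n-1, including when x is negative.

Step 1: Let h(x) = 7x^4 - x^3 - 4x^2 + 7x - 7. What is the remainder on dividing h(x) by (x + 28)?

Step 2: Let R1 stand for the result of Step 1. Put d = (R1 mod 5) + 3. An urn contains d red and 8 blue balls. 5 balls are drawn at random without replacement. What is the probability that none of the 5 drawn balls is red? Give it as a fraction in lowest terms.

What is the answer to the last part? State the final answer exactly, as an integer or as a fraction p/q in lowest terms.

Step 1: remainder = value at the root: 7*(-28)^4 - 1*(-28)^3 - 4*(-28)^2 + 7*(-28)^1 - 7 = (4302592) + (21952) + (-3136) + (-196) + (-7) = 4321205; answer 4321205
Step 2: R1 = 4321205; d = 3; total draws C(11,5) = 462; favorable C(8,5) = 56; P = 4/33; answer 4/33

4/33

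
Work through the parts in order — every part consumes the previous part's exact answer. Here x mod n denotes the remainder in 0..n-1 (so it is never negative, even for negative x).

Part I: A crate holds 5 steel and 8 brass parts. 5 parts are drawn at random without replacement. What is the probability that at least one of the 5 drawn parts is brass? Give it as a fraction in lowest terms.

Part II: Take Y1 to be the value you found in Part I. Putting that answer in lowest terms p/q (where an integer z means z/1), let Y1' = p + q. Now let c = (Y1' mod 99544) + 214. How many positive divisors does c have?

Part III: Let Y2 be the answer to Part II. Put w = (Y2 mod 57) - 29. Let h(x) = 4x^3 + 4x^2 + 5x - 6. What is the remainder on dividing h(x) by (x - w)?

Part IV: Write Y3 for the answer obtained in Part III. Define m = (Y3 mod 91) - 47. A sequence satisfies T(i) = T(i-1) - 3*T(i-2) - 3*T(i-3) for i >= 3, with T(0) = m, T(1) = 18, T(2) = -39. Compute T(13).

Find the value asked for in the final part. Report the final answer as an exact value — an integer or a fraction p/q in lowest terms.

-63912

Part I: total draws C(13,5) = 1287; complement C(5,5) = 1; favorable 1287 - 1 = 1286; P = 1286/1287; answer 1286/1287
Part II: Y1 = 1286/1287; threaded value p + q = 2573; c = 2787; 2787 = 3 * 929; number of divisors = (1+1) * (1+1) = 4; answer 4
Part III: Y2 = 4; w = -25; remainder = value at the root: 4*(-25)^3 + 4*(-25)^2 + 5*(-25)^1 - 6 = (-62500) + (2500) + (-125) + (-6) = -60131; answer -60131
Part IV: Y3 = -60131; m = -27; T(3) = 1*(-39) - 3*(18) - 3*(-27) = -12; iterating: T(3)=-12, T(4)=51, T(5)=204, T(6)=87, T(7)=-678, T(8)=-1551, T(9)=222, T(10)=6909, T(11)=10896, T(12)=-10497, T(13)=-63912; answer -63912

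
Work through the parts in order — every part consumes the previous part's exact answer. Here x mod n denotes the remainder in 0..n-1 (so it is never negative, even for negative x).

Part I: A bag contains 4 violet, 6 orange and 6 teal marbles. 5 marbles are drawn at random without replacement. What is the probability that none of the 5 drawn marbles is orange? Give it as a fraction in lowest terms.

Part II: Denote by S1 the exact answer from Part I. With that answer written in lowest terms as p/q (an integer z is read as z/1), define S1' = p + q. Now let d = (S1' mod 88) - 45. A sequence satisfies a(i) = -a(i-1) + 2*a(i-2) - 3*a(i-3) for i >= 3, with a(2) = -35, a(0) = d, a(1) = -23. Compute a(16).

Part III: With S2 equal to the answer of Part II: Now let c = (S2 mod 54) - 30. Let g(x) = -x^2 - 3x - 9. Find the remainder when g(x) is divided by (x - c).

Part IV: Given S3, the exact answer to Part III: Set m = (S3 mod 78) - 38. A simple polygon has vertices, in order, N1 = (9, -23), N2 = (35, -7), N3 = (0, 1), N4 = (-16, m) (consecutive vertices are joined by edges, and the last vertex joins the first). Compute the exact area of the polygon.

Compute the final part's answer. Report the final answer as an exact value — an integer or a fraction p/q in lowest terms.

459

Part I: total draws C(16,5) = 4368; favorable C(10,5) = 252; P = 3/52; answer 3/52
Part II: S1 = 3/52; threaded value p + q = 55; d = 10; a(3) = -1*(-35) + 2*(-23) - 3*(10) = -41; iterating: a(3)=-41, a(4)=40, a(5)=-17, a(6)=220, a(7)=-374, a(8)=865, a(9)=-2273, a(10)=5125, a(11)=-12266, a(12)=29335, a(13)=-69242, a(14)=164710, a(15)=-391199, a(16)=928345; answer 928345
Part III: S2 = 928345; c = 1; remainder = value at the root: -1*(1)^2 - 3*(1)^1 - 9 = (-1) + (-3) + (-9) = -13; answer -13
Part IV: S3 = -13; m = 27; cross terms: (9*-7 - 35*-23)=742, (35*1 - 0*-7)=35, (0*27 - -16*1)=16, (-16*-23 - 9*27)=125; twice the area = |918| = 918; area = 459; answer 459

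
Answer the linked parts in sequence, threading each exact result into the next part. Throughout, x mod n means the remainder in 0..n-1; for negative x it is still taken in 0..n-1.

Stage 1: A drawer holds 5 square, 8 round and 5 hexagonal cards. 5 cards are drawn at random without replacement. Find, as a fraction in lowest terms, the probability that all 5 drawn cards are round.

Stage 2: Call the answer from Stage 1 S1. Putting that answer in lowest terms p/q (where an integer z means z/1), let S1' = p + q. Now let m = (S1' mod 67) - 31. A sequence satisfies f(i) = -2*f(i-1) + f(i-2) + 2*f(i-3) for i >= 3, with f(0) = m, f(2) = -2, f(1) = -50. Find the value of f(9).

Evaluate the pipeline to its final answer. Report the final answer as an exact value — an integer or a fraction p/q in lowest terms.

-1580

Stage 1: total draws C(18,5) = 8568; favorable C(8,5) = 56; P = 1/153; answer 1/153
Stage 2: S1 = 1/153; threaded value p + q = 154; m = -11; f(3) = -2*(-2) + 1*(-50) + 2*(-11) = -68; iterating: f(3)=-68, f(4)=34, f(5)=-140, f(6)=178, f(7)=-428, f(8)=754, f(9)=-1580; answer -1580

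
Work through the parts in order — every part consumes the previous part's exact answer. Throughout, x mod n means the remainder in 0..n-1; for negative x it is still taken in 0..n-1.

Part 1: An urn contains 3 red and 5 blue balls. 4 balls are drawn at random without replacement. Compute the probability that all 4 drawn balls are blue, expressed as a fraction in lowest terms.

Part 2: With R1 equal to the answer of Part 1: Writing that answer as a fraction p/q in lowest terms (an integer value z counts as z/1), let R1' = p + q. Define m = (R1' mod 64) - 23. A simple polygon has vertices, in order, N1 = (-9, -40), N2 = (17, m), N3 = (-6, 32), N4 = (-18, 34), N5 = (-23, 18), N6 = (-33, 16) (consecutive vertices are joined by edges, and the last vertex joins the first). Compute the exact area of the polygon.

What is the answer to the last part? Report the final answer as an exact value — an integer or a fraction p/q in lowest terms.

1884

Part 1: total draws C(8,4) = 70; favorable C(5,4) = 5; P = 1/14; answer 1/14
Part 2: R1 = 1/14; threaded value p + q = 15; m = -8; cross terms: (-9*-8 - 17*-40)=752, (17*32 - -6*-8)=496, (-6*34 - -18*32)=372, (-18*18 - -23*34)=458, (-23*16 - -33*18)=226, (-33*-40 - -9*16)=1464; twice the area = |3768| = 3768; area = 1884; answer 1884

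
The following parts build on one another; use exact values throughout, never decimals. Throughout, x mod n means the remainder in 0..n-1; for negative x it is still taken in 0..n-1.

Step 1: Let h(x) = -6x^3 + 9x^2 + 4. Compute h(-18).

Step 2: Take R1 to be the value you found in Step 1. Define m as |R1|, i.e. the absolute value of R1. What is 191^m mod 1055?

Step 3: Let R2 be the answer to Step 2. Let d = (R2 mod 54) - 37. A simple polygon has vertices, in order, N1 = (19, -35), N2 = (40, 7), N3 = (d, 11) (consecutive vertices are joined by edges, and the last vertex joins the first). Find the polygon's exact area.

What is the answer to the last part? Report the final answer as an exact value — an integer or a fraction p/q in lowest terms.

882

Step 1: -6*(-18)^3 + 9*(-18)^2 + 4 = (34992) + (2916) + (4) = 37912; answer 37912
Step 2: R1 = 37912; m = 37912; squarings mod 1055: 191^1=191, 191^2=611, 191^4=906, 191^8=46, 191^16=6, 191^32=36, 191^64=241, 191^128=56, 191^256=1026, 191^512=841, 191^1024=431, 191^2048=81, 191^4096=231, 191^8192=611, 191^16384=906, 191^32768=46; 191^37912 = 191^8 * 191^16 * 191^1024 * 191^4096 * 191^32768 = 361 (mod 1055); answer 361
Step 3: R2 = 361; d = 0; cross terms: (19*7 - 40*-35)=1533, (40*11 - 0*7)=440, (0*-35 - 19*11)=-209; twice the area = |1764| = 1764; area = 882; answer 882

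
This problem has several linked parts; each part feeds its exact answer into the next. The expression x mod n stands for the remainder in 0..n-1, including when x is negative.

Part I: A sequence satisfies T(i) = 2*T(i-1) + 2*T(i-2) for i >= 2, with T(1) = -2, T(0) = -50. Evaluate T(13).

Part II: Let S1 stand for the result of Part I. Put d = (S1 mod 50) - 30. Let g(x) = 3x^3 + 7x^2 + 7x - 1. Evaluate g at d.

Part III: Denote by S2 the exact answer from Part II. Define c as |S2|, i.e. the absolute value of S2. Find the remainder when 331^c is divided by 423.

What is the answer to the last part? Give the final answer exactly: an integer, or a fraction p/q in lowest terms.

238

Part I: T(2) = 2*(-2) + 2*(-50) = -104; iterating: T(2)=-104, T(3)=-212, T(4)=-632, T(5)=-1688, T(6)=-4640, T(7)=-12656, T(8)=-34592, T(9)=-94496, T(10)=-258176, T(11)=-705344, T(12)=-1927040, T(13)=-5264768; answer -5264768
Part II: S1 = -5264768; d = 2; 3*(2)^3 + 7*(2)^2 + 7*(2)^1 - 1 = (24) + (28) + (14) + (-1) = 65; answer 65
Part III: S2 = 65; c = 65; squarings mod 423: 331^1=331, 331^2=4, 331^4=16, 331^8=256, 331^16=394, 331^32=418, 331^64=25; 331^65 = 331^1 * 331^64 = 238 (mod 423); answer 238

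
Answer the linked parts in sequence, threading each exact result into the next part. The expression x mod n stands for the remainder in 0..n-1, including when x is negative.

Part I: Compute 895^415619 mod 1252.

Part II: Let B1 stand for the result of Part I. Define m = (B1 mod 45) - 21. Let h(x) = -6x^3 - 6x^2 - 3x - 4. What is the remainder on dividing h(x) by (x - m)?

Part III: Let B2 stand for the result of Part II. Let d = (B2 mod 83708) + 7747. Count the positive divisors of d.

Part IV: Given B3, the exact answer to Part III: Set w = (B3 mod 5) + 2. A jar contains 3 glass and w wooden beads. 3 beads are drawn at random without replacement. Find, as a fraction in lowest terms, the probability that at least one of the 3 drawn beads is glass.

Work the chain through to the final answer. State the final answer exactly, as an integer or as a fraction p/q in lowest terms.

23/28

Part I: squarings mod 1252: 895^1=895, 895^2=997, 895^4=1173, 895^8=1233, 895^16=361, 895^32=113, 895^64=249, 895^128=653, 895^256=729, 895^512=593, 895^1024=1089, 895^2048=277, 895^4096=357, 895^8192=997, 895^16384=1173, 895^32768=1233, 895^65536=361, 895^131072=113, 895^262144=249; 895^415619 = 895^1 * 895^2 * 895^128 * 895^256 * 895^512 * 895^1024 * 895^4096 * 895^16384 * 895^131072 * 895^262144 = 523 (mod 1252); answer 523
Part II: B1 = 523; m = 7; remainder = value at the root: -6*(7)^3 - 6*(7)^2 - 3*(7)^1 - 4 = (-2058) + (-294) + (-21) + (-4) = -2377; answer -2377
Part III: B2 = -2377; d = 89078; 89078 = 2 * 11 * 4049; number of divisors = (1+1) * (1+1) * (1+1) = 8; answer 8
Part IV: B3 = 8; w = 5; total draws C(8,3) = 56; complement C(5,3) = 10; favorable 56 - 10 = 46; P = 23/28; answer 23/28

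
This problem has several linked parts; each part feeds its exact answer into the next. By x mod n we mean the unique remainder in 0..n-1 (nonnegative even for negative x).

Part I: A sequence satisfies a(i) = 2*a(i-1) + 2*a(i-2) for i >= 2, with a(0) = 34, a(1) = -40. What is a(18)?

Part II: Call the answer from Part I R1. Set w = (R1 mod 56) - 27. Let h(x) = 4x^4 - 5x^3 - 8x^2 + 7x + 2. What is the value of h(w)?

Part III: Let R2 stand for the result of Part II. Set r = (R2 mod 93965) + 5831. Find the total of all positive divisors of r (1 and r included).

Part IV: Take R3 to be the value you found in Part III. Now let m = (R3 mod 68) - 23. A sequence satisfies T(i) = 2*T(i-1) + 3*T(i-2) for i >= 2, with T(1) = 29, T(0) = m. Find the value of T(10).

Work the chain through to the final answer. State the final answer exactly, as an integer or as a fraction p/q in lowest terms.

Part I: a(2) = 2*(-40) + 2*(34) = -12; iterating: a(2)=-12, a(3)=-104, a(4)=-232, a(5)=-672, a(6)=-1808, a(7)=-4960, a(8)=-13536, a(9)=-36992, a(10)=-101056, a(11)=-276096, a(12)=-754304, a(13)=-2060800, a(14)=-5630208, a(15)=-15382016, a(16)=-42024448, a(17)=-114812928, a(18)=-313674752; answer -313674752
Part II: R1 = -313674752; w = -19; 4*(-19)^4 - 5*(-19)^3 - 8*(-19)^2 + 7*(-19)^1 + 2 = (521284) + (34295) + (-2888) + (-133) + (2) = 552560; answer 552560
Part III: R2 = 552560; r = 88566; 88566 = 2 * 3 * 29 * 509; sigma = (1 + 2) * (1 + 3) * (1 + 29) * (1 + 509) = 3 * 4 * 30 * 510 = 183600; answer 183600
Part IV: R3 = 183600; m = -23; T(2) = 2*(29) + 3*(-23) = -11; iterating: T(2)=-11, T(3)=65, T(4)=97, T(5)=389, T(6)=1069, T(7)=3305, T(8)=9817, T(9)=29549, T(10)=88549; answer 88549

88549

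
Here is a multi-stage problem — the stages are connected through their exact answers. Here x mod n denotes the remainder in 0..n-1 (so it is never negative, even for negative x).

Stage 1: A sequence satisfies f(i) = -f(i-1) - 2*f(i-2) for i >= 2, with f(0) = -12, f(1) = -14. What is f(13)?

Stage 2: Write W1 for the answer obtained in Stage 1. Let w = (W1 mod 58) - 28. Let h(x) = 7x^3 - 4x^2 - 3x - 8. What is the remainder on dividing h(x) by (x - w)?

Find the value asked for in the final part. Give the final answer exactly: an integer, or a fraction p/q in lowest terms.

3296

Stage 1: f(2) = -1*(-14) - 2*(-12) = 38; iterating: f(2)=38, f(3)=-10, f(4)=-66, f(5)=86, f(6)=46, f(7)=-218, f(8)=126, f(9)=310, f(10)=-562, f(11)=-58, f(12)=1182, f(13)=-1066; answer -1066
Stage 2: W1 = -1066; w = 8; remainder = value at the root: 7*(8)^3 - 4*(8)^2 - 3*(8)^1 - 8 = (3584) + (-256) + (-24) + (-8) = 3296; answer 3296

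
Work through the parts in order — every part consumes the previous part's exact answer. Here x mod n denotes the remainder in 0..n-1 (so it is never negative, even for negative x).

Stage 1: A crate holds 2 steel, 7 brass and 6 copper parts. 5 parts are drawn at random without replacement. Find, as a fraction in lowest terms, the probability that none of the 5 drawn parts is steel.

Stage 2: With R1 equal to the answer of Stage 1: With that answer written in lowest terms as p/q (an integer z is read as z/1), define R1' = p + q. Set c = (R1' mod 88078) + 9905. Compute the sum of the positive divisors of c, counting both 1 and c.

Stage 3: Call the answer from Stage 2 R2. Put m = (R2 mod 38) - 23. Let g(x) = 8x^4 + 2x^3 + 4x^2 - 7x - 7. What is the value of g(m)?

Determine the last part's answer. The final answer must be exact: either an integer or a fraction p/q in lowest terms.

Stage 1: total draws C(15,5) = 3003; favorable C(13,5) = 1287; P = 3/7; answer 3/7
Stage 2: R1 = 3/7; threaded value p + q = 10; c = 9915; 9915 = 3 * 5 * 661; sigma = (1 + 3) * (1 + 5) * (1 + 661) = 4 * 6 * 662 = 15888; answer 15888
Stage 3: R2 = 15888; m = -19; 8*(-19)^4 + 2*(-19)^3 + 4*(-19)^2 - 7*(-19)^1 - 7 = (1042568) + (-13718) + (1444) + (133) + (-7) = 1030420; answer 1030420

1030420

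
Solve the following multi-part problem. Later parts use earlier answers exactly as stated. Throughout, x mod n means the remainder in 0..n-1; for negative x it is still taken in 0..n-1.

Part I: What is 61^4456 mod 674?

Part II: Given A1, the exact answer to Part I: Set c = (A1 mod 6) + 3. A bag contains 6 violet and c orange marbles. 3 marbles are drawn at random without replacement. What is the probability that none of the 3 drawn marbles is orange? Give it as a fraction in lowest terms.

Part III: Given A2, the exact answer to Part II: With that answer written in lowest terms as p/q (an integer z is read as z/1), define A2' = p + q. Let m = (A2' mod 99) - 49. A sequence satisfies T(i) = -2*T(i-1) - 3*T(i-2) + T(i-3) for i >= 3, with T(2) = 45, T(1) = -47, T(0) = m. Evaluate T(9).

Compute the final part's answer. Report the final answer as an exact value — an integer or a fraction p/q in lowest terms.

Part I: squarings mod 674: 61^1=61, 61^2=351, 61^4=533, 61^8=335, 61^16=341, 61^32=353, 61^64=593, 61^128=495, 61^256=363, 61^512=339, 61^1024=341, 61^2048=353, 61^4096=593; 61^4456 = 61^8 * 61^32 * 61^64 * 61^256 * 61^4096 = 311 (mod 674); answer 311
Part II: A1 = 311; c = 8; total draws C(14,3) = 364; favorable C(6,3) = 20; P = 5/91; answer 5/91
Part III: A2 = 5/91; threaded value p + q = 96; m = 47; T(3) = -2*(45) - 3*(-47) + 1*(47) = 98; iterating: T(3)=98, T(4)=-378, T(5)=507, T(6)=218, T(7)=-2335, T(8)=4523, T(9)=-1823; answer -1823

-1823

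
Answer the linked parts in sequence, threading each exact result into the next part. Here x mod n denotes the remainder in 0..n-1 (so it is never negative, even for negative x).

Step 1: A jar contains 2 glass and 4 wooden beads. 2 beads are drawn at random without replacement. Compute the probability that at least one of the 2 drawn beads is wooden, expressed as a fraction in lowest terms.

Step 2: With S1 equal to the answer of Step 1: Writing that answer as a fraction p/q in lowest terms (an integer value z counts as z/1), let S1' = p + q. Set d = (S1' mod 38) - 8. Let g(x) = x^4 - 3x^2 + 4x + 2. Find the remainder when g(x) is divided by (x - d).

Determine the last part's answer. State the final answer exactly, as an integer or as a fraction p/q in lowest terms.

193244

Step 1: total draws C(6,2) = 15; complement C(2,2) = 1; favorable 15 - 1 = 14; P = 14/15; answer 14/15
Step 2: S1 = 14/15; threaded value p + q = 29; d = 21; remainder = value at the root: 1*(21)^4 - 3*(21)^2 + 4*(21)^1 + 2 = (194481) + (-1323) + (84) + (2) = 193244; answer 193244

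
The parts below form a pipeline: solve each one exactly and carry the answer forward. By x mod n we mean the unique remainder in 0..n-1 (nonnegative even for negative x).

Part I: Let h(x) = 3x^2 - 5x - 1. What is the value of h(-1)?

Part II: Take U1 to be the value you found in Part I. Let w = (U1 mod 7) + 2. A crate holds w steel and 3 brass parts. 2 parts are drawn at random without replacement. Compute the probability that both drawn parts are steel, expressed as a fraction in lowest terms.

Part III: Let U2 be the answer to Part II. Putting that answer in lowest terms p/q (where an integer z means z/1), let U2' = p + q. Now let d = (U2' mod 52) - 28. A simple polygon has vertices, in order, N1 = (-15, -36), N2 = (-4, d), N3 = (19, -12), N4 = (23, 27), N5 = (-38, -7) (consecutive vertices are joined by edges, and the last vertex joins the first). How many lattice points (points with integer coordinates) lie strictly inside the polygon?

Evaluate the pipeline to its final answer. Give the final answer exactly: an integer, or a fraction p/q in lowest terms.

Part I: 3*(-1)^2 - 5*(-1)^1 - 1 = (3) + (5) + (-1) = 7; answer 7
Part II: U1 = 7; w = 2; total draws C(5,2) = 10; favorable C(2,2) = 1; P = 1/10; answer 1/10
Part III: U2 = 1/10; threaded value p + q = 11; d = -17; cross terms: (-15*-17 - -4*-36)=111, (-4*-12 - 19*-17)=371, (19*27 - 23*-12)=789, (23*-7 - -38*27)=865, (-38*-36 - -15*-7)=1263; twice the area = |3399| = 3399; area = 3399/2; boundary points = 1 + 1 + 1 + 1 + 1 = 5; strictly interior points = area - boundary/2 + 1 = 1698; answer 1698

1698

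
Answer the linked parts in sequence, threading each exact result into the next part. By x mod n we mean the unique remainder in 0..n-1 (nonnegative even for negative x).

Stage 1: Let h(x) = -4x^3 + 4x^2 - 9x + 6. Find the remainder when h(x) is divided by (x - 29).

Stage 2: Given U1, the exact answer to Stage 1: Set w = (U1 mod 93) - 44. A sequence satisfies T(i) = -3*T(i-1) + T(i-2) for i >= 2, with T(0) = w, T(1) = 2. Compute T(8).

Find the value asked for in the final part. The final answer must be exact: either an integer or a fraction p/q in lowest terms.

Stage 1: remainder = value at the root: -4*(29)^3 + 4*(29)^2 - 9*(29)^1 + 6 = (-97556) + (3364) + (-261) + (6) = -94447; answer -94447
Stage 2: U1 = -94447; w = -3; T(2) = -3*(2) + 1*(-3) = -9; iterating: T(2)=-9, T(3)=29, T(4)=-96, T(5)=317, T(6)=-1047, T(7)=3458, T(8)=-11421; answer -11421

-11421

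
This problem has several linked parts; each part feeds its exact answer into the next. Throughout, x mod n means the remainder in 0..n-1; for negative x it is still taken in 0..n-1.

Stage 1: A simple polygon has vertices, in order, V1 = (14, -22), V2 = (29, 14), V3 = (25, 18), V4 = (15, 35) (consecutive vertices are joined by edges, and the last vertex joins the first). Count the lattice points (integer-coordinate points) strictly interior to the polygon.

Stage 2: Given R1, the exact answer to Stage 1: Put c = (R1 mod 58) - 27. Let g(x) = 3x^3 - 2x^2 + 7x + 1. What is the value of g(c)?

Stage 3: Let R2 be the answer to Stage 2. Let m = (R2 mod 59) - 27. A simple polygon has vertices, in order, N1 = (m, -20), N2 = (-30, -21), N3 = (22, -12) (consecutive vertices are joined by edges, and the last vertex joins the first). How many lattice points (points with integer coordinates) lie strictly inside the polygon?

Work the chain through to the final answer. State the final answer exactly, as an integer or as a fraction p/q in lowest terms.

0

Stage 1: cross terms: (14*14 - 29*-22)=834, (29*18 - 25*14)=172, (25*35 - 15*18)=605, (15*-22 - 14*35)=-820; twice the area = |791| = 791; area = 791/2; boundary points = 3 + 4 + 1 + 1 = 9; strictly interior points = area - boundary/2 + 1 = 392; answer 392
Stage 2: R1 = 392; c = 17; 3*(17)^3 - 2*(17)^2 + 7*(17)^1 + 1 = (14739) + (-578) + (119) + (1) = 14281; answer 14281
Stage 3: R2 = 14281; m = -24; cross terms: (-24*-21 - -30*-20)=-96, (-30*-12 - 22*-21)=822, (22*-20 - -24*-12)=-728; twice the area = |-2| = 2; area = 1; boundary points = 1 + 1 + 2 = 4; strictly interior points = area - boundary/2 + 1 = 0; answer 0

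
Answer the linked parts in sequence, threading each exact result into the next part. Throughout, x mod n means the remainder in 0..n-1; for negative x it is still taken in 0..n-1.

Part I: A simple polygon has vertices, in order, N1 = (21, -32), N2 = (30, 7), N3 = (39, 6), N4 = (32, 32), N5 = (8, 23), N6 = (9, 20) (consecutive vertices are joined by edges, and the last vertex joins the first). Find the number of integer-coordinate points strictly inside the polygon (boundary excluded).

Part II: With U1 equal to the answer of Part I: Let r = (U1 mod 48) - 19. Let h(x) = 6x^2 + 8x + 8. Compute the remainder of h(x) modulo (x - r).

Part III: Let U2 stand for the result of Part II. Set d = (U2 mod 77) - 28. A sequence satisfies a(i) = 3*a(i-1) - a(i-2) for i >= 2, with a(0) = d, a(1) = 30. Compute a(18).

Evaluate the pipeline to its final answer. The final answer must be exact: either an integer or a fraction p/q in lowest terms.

453613447

Part I: cross terms: (21*7 - 30*-32)=1107, (30*6 - 39*7)=-93, (39*32 - 32*6)=1056, (32*23 - 8*32)=480, (8*20 - 9*23)=-47, (9*-32 - 21*20)=-708; twice the area = |1795| = 1795; area = 1795/2; boundary points = 3 + 1 + 1 + 3 + 1 + 4 = 13; strictly interior points = area - boundary/2 + 1 = 892; answer 892
Part II: U1 = 892; r = 9; remainder = value at the root: 6*(9)^2 + 8*(9)^1 + 8 = (486) + (72) + (8) = 566; answer 566
Part III: U2 = 566; d = -1; a(2) = 3*(30) - 1*(-1) = 91; iterating: a(2)=91, a(3)=243, a(4)=638, a(5)=1671, a(6)=4375, a(7)=11454, a(8)=29987, a(9)=78507, a(10)=205534, a(11)=538095, a(12)=1408751, a(13)=3688158, a(14)=9655723, a(15)=25279011, a(16)=66181310, a(17)=173264919, a(18)=453613447; answer 453613447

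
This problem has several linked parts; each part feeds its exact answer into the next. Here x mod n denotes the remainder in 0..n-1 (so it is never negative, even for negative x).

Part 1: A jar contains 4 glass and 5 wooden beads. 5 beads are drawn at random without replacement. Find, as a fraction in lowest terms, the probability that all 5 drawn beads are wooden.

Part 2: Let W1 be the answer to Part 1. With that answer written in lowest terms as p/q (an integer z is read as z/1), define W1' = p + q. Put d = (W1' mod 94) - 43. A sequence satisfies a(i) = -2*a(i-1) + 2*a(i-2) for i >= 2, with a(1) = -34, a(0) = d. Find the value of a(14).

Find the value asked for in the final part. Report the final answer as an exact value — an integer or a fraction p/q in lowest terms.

9940992

Part 1: total draws C(9,5) = 126; favorable C(5,5) = 1; P = 1/126; answer 1/126
Part 2: W1 = 1/126; threaded value p + q = 127; d = -10; a(2) = -2*(-34) + 2*(-10) = 48; iterating: a(2)=48, a(3)=-164, a(4)=424, a(5)=-1176, a(6)=3200, a(7)=-8752, a(8)=23904, a(9)=-65312, a(10)=178432, a(11)=-487488, a(12)=1331840, a(13)=-3638656, a(14)=9940992; answer 9940992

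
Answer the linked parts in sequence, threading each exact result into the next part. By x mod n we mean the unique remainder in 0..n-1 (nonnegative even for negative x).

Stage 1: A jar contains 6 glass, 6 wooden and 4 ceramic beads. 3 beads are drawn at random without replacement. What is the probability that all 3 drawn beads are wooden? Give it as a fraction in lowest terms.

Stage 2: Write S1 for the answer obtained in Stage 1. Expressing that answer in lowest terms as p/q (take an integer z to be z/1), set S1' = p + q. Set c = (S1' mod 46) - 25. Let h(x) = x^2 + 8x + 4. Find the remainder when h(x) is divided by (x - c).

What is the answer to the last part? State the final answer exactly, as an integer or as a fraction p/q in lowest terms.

Stage 1: total draws C(16,3) = 560; favorable C(6,3) = 20; P = 1/28; answer 1/28
Stage 2: S1 = 1/28; threaded value p + q = 29; c = 4; remainder = value at the root: 1*(4)^2 + 8*(4)^1 + 4 = (16) + (32) + (4) = 52; answer 52

52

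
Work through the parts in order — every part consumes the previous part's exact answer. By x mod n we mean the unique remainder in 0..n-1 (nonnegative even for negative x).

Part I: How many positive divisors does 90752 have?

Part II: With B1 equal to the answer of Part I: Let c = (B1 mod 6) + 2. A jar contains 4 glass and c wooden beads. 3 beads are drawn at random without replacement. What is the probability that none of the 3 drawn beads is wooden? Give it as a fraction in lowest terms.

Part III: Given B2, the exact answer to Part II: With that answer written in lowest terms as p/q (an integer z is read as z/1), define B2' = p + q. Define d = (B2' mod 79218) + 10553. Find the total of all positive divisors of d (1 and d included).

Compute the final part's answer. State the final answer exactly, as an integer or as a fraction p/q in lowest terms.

34200

Part I: 90752 = 2^7 * 709; number of divisors = (7+1) * (1+1) = 16; answer 16
Part II: B1 = 16; c = 6; total draws C(10,3) = 120; favorable C(4,3) = 4; P = 1/30; answer 1/30
Part III: B2 = 1/30; threaded value p + q = 31; d = 10584; 10584 = 2^3 * 3^3 * 7^2; sigma = (1 + 2 + 4 + 8) * (1 + 3 + 9 + 27) * (1 + 7 + 49) = 15 * 40 * 57 = 34200; answer 34200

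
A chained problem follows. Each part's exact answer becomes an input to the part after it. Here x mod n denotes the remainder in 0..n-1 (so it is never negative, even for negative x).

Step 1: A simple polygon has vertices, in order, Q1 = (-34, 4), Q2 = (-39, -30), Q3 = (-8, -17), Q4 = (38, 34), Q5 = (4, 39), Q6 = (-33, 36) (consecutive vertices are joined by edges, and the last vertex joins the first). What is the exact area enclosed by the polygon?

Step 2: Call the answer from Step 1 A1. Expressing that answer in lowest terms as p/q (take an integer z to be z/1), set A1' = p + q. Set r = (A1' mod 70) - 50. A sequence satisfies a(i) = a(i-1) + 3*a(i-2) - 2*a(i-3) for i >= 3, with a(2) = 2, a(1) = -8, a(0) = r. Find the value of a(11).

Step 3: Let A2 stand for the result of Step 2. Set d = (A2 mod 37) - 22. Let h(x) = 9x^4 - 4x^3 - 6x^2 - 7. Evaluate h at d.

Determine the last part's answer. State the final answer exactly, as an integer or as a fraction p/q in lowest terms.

145

Step 1: cross terms: (-34*-30 - -39*4)=1176, (-39*-17 - -8*-30)=423, (-8*34 - 38*-17)=374, (38*39 - 4*34)=1346, (4*36 - -33*39)=1431, (-33*4 - -34*36)=1092; twice the area = |5842| = 5842; area = 2921; answer 2921
Step 2: A1 = 2921; threaded value p + q = 2922; r = 2; a(3) = 1*(2) + 3*(-8) - 2*(2) = -26; iterating: a(3)=-26, a(4)=-4, a(5)=-86, a(6)=-46, a(7)=-296, a(8)=-262, a(9)=-1058, a(10)=-1252, a(11)=-3902; answer -3902
Step 3: A2 = -3902; d = -2; 9*(-2)^4 - 4*(-2)^3 - 6*(-2)^2 - 7 = (144) + (32) + (-24) + (-7) = 145; answer 145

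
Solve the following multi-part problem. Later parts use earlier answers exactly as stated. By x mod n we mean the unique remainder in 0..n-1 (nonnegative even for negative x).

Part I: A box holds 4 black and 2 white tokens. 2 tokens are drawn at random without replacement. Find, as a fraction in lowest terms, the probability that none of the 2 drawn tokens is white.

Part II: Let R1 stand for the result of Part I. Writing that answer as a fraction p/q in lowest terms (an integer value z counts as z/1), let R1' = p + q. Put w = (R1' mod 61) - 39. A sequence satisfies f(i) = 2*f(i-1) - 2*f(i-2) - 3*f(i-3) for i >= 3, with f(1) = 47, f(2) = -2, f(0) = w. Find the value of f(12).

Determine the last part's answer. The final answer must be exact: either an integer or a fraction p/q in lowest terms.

Part I: total draws C(6,2) = 15; favorable C(4,2) = 6; P = 2/5; answer 2/5
Part II: R1 = 2/5; threaded value p + q = 7; w = -32; f(3) = 2*(-2) - 2*(47) - 3*(-32) = -2; iterating: f(3)=-2, f(4)=-141, f(5)=-272, f(6)=-256, f(7)=455, f(8)=2238, f(9)=4334, f(10)=2827, f(11)=-9728, f(12)=-38112; answer -38112

-38112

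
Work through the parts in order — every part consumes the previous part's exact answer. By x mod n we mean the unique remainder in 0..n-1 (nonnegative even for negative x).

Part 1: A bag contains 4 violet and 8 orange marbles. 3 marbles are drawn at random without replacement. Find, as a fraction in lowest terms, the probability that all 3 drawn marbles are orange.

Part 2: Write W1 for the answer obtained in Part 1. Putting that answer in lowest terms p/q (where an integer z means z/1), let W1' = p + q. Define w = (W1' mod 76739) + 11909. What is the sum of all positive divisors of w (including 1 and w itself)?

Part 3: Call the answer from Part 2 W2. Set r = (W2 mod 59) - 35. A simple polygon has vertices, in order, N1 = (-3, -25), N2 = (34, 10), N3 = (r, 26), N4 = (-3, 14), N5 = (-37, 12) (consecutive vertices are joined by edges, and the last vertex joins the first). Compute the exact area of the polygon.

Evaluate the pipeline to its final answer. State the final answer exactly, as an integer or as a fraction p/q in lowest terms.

Part 1: total draws C(12,3) = 220; favorable C(8,3) = 56; P = 14/55; answer 14/55
Part 2: W1 = 14/55; threaded value p + q = 69; w = 11978; 11978 = 2 * 53 * 113; sigma = (1 + 2) * (1 + 53) * (1 + 113) = 3 * 54 * 114 = 18468; answer 18468
Part 3: W2 = 18468; r = -34; cross terms: (-3*10 - 34*-25)=820, (34*26 - -34*10)=1224, (-34*14 - -3*26)=-398, (-3*12 - -37*14)=482, (-37*-25 - -3*12)=961; twice the area = |3089| = 3089; area = 3089/2; answer 3089/2

3089/2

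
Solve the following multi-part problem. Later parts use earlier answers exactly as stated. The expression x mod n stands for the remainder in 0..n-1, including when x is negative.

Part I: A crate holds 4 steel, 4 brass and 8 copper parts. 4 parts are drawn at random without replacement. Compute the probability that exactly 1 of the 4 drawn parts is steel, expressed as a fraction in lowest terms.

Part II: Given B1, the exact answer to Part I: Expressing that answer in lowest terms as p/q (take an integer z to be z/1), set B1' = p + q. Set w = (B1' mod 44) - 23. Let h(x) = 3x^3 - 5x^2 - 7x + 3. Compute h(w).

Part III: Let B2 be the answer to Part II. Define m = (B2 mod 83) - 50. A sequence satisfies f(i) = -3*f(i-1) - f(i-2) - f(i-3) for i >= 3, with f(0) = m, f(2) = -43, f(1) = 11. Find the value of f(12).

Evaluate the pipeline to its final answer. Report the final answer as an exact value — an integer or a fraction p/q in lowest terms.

Part I: total draws C(16,4) = 1820; favorable C(4,1)*C(12,3) = 880; P = 44/91; answer 44/91
Part II: B1 = 44/91; threaded value p + q = 135; w = -20; 3*(-20)^3 - 5*(-20)^2 - 7*(-20)^1 + 3 = (-24000) + (-2000) + (140) + (3) = -25857; answer -25857
Part III: B2 = -25857; m = -11; f(3) = -3*(-43) - 1*(11) - 1*(-11) = 129; iterating: f(3)=129, f(4)=-355, f(5)=979, f(6)=-2711, f(7)=7509, f(8)=-20795, f(9)=57587, f(10)=-159475, f(11)=441633, f(12)=-1223011; answer -1223011

-1223011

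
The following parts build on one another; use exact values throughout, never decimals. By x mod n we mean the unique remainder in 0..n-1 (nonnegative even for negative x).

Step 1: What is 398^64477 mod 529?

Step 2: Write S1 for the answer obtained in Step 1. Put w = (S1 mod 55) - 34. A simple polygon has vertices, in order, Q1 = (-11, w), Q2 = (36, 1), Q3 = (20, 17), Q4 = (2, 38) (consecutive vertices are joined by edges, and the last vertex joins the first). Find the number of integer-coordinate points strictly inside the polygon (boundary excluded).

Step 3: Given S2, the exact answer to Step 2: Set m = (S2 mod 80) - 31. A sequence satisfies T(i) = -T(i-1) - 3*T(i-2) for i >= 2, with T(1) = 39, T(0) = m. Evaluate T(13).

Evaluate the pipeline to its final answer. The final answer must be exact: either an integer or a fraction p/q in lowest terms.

Step 1: squarings mod 529: 398^1=398, 398^2=233, 398^4=331, 398^8=58, 398^16=190, 398^32=128, 398^64=514, 398^128=225, 398^256=370, 398^512=418, 398^1024=154, 398^2048=440, 398^4096=515, 398^8192=196, 398^16384=328, 398^32768=197; 398^64477 = 398^1 * 398^4 * 398^8 * 398^16 * 398^64 * 398^128 * 398^256 * 398^512 * 398^2048 * 398^4096 * 398^8192 * 398^16384 * 398^32768 = 134 (mod 529); answer 134
Step 2: S1 = 134; w = -10; cross terms: (-11*1 - 36*-10)=349, (36*17 - 20*1)=592, (20*38 - 2*17)=726, (2*-10 - -11*38)=398; twice the area = |2065| = 2065; area = 2065/2; boundary points = 1 + 16 + 3 + 1 = 21; strictly interior points = area - boundary/2 + 1 = 1023; answer 1023
Step 3: S2 = 1023; m = 32; T(2) = -1*(39) - 3*(32) = -135; iterating: T(2)=-135, T(3)=18, T(4)=387, T(5)=-441, T(6)=-720, T(7)=2043, T(8)=117, T(9)=-6246, T(10)=5895, T(11)=12843, T(12)=-30528, T(13)=-8001; answer -8001

-8001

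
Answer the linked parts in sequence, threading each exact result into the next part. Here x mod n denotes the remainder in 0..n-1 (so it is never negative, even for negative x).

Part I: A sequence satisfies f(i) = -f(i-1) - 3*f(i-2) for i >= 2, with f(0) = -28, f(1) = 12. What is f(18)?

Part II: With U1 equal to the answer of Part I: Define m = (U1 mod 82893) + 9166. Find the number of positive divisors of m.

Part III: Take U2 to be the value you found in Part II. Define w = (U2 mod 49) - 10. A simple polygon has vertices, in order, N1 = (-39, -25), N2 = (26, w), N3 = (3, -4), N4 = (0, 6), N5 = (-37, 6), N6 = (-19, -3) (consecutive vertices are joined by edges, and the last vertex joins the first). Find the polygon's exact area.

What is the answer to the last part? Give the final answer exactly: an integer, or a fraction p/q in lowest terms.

1621/2

Part I: f(2) = -1*(12) - 3*(-28) = 72; iterating: f(2)=72, f(3)=-108, f(4)=-108, f(5)=432, f(6)=-108, f(7)=-1188, f(8)=1512, f(9)=2052, f(10)=-6588, f(11)=432, f(12)=19332, f(13)=-20628, f(14)=-37368, f(15)=99252, f(16)=12852, f(17)=-310608, f(18)=272052; answer 272052
Part II: U1 = 272052; m = 32539; 32539 = 13 * 2503; number of divisors = (1+1) * (1+1) = 4; answer 4
Part III: U2 = 4; w = -6; cross terms: (-39*-6 - 26*-25)=884, (26*-4 - 3*-6)=-86, (3*6 - 0*-4)=18, (0*6 - -37*6)=222, (-37*-3 - -19*6)=225, (-19*-25 - -39*-3)=358; twice the area = |1621| = 1621; area = 1621/2; answer 1621/2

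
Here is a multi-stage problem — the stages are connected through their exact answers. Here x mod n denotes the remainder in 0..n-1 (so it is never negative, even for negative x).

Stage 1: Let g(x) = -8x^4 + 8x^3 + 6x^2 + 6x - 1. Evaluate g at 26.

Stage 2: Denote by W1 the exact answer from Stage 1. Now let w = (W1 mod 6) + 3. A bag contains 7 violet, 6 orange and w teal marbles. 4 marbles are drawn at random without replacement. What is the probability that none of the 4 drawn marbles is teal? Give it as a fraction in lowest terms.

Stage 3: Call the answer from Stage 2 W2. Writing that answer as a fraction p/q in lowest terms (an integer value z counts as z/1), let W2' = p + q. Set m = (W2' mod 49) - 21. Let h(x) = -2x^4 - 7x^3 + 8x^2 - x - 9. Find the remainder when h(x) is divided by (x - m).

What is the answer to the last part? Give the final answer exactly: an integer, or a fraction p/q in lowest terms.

Stage 1: -8*(26)^4 + 8*(26)^3 + 6*(26)^2 + 6*(26)^1 - 1 = (-3655808) + (140608) + (4056) + (156) + (-1) = -3510989; answer -3510989
Stage 2: W1 = -3510989; w = 4; total draws C(17,4) = 2380; favorable C(13,4) = 715; P = 143/476; answer 143/476
Stage 3: W2 = 143/476; threaded value p + q = 619; m = 10; remainder = value at the root: -2*(10)^4 - 7*(10)^3 + 8*(10)^2 - 1*(10)^1 - 9 = (-20000) + (-7000) + (800) + (-10) + (-9) = -26219; answer -26219

-26219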